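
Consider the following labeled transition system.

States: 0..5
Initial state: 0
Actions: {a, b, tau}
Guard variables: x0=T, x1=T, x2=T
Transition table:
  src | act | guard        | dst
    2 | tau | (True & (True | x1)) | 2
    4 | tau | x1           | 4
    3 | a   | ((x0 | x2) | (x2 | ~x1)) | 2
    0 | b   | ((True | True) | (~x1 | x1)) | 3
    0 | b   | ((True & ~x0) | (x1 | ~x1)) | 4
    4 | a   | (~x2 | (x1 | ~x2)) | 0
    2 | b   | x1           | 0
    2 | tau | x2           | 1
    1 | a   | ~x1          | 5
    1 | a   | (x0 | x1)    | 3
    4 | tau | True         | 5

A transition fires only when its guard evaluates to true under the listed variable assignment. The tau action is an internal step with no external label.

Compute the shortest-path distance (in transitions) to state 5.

BFS to 5:
  depth 0: {0}
  depth 1: {3,4}
  depth 2: {2,5}
depth(5)=2, e.g. b·tau

Answer: 2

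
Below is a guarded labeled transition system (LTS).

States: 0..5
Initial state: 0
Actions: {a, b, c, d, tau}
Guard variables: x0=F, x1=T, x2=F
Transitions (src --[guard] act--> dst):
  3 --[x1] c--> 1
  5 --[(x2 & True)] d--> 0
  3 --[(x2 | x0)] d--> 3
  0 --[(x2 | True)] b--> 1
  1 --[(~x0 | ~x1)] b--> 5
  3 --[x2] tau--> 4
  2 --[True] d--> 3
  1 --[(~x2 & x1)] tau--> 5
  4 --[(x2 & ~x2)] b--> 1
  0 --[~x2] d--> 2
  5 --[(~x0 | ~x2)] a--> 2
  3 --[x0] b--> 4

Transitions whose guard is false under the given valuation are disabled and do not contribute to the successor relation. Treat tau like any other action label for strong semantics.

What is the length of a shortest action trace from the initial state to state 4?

Answer: UNREACHABLE

Analysis:
BFS to 4:
  Layer 0: {0}
  Layer 1: {1,2}
  Layer 2: {3,5}
4 never appears.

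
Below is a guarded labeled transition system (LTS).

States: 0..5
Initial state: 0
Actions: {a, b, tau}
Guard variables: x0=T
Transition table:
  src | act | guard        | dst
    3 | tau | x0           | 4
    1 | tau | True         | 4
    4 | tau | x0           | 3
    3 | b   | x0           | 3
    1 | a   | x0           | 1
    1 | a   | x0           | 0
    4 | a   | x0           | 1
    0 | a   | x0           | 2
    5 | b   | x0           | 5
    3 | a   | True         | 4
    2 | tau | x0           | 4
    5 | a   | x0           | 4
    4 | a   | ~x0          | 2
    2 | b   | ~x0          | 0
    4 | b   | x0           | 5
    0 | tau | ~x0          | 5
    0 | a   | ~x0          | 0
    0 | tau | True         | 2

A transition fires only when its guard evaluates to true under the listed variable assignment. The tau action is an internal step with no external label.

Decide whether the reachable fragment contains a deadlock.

Answer: DEADLOCK-FREE

Trace:
Reach set: {0,1,2,3,4,5}
  0: a→2  tau→2  [deg 2]
  1: a→0  a→1  tau→4  [deg 3]
  2: tau→4  [deg 1]
  3: a→4  b→3  tau→4  [deg 3]
  4: a→1  b→5  tau→3  [deg 3]
  5: a→4  b→5  [deg 2]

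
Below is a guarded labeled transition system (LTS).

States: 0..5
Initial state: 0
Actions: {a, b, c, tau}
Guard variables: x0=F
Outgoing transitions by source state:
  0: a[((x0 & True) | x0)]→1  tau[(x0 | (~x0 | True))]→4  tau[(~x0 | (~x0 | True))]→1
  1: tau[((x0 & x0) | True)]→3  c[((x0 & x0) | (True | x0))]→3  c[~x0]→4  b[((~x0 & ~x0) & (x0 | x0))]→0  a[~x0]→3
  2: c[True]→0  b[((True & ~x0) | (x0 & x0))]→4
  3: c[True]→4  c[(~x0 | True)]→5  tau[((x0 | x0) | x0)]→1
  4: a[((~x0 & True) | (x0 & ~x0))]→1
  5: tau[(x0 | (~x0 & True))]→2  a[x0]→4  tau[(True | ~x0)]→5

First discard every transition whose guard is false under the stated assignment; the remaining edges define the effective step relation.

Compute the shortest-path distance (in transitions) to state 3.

Breadth-first toward 3:
  L0 = {0}
  L1 = {1,4}
  L2 = {3}
3 enters at depth 2; path tau·a

Answer: 2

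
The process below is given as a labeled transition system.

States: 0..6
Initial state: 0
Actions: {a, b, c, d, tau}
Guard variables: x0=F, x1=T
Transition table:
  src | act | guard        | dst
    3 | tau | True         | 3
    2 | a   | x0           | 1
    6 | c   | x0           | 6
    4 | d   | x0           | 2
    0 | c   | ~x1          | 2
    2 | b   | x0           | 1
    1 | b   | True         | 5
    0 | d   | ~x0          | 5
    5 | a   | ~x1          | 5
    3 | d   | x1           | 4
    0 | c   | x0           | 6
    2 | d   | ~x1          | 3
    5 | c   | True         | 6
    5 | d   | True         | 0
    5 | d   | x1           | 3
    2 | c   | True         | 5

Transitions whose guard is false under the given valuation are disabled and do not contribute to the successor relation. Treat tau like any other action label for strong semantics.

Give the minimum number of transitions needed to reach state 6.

Answer: 2

Trace:
BFS to 6:
  L0 = {0}
  L1 = {5}
  L2 = {3,6}
first hit 6 at d=2 via d·c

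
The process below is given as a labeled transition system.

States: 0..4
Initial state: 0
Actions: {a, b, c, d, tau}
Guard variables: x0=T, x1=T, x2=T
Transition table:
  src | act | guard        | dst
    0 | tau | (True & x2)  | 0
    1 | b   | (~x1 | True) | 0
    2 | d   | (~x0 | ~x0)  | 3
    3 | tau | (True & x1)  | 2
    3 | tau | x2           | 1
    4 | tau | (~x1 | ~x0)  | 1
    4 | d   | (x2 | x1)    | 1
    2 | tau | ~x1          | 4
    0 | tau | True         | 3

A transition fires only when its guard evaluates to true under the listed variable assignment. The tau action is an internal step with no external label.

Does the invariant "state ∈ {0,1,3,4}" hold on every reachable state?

Answer: INVARIANT VIOLATED at state 2

Analysis:
Allowed set {0,1,3,4}
R = {0,1,2,3}
  0: ok
  1: ok
  2: outside
  3: ok
reach 2 via tau·tau — violates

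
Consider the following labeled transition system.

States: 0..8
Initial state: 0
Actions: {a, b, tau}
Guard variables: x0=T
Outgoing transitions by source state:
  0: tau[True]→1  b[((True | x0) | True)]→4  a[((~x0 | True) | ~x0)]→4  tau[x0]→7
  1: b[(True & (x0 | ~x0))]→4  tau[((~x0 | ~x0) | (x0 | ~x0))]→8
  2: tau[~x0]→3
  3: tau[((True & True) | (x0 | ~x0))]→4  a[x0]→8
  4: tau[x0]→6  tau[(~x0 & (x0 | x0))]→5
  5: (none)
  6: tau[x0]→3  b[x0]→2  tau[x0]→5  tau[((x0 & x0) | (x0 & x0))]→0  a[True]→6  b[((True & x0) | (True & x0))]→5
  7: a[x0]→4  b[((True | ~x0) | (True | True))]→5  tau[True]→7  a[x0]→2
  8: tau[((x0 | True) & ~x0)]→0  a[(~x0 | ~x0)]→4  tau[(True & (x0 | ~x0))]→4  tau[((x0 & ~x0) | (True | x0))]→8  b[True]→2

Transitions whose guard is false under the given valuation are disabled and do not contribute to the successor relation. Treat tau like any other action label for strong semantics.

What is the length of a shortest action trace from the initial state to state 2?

Answer: 2

Working:
Breadth-first toward 2:
  Layer 0: {0}
  Layer 1: {1,4,7}
  Layer 2: {2,5,6,8}
first hit 2 at d=2 via tau·a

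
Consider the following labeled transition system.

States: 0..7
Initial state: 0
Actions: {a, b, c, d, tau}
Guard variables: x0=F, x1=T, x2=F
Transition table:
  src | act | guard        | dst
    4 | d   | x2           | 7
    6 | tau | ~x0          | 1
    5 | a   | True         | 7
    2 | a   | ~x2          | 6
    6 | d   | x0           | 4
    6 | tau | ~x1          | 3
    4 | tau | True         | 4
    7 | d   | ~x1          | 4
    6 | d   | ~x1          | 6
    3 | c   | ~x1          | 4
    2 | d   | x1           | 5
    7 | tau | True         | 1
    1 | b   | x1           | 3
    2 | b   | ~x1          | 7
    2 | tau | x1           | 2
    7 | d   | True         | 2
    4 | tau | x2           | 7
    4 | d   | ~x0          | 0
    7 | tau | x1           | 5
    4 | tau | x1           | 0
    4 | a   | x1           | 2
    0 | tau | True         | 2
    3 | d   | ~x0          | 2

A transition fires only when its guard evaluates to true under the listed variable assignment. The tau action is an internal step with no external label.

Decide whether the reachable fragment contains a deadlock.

Answer: DEADLOCK-FREE

Trace:
R = {0,1,2,3,5,6,7}
  0: tau→2  [1 exit(s)]
  1: b→3  [1 exit(s)]
  2: a→6  d→5  tau→2  [3 exit(s)]
  3: d→2  [1 exit(s)]
  5: a→7  [1 exit(s)]
  6: tau→1  [1 exit(s)]
  7: d→2  tau→1  tau→5  [3 exit(s)]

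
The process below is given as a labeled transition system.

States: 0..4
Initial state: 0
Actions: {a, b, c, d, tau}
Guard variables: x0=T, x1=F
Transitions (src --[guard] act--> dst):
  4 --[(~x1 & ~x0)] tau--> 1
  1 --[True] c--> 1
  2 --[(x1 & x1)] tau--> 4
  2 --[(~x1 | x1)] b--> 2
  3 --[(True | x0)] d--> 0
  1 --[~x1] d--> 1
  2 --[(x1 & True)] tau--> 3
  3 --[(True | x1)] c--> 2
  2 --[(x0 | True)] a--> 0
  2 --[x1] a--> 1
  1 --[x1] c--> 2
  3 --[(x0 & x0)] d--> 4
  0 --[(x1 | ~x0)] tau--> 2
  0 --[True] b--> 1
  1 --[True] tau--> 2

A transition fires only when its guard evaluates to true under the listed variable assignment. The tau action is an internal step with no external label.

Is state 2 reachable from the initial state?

Answer: REACHABLE

Trace:
9 transition(s) survive guard evaluation.
Layer 0: {0}
Layer 1: {1}  now seen {0,1}
Layer 2: {2}  now seen {0,1,2}
Reach set: {0,1,2}
Path to 2: b·tau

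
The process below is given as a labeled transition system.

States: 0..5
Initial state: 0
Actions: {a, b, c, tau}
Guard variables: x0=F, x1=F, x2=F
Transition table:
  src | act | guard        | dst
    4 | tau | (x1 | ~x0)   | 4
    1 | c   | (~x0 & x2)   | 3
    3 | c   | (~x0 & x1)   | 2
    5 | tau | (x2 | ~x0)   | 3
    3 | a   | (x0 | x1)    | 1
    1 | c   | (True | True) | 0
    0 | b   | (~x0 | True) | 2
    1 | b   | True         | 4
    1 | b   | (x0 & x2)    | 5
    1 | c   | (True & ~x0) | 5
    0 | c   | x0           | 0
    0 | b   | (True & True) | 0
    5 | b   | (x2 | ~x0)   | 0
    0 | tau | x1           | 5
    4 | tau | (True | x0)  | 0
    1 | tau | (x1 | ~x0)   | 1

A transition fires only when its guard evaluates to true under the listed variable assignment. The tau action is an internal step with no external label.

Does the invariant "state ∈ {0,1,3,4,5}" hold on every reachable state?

Answer: INVARIANT VIOLATED at state 2

Analysis:
Inv-set: {0,1,3,4,5}
Reach set: {0,2}
  0: safe
  2: VIOLATES
witness against invariant: b → 2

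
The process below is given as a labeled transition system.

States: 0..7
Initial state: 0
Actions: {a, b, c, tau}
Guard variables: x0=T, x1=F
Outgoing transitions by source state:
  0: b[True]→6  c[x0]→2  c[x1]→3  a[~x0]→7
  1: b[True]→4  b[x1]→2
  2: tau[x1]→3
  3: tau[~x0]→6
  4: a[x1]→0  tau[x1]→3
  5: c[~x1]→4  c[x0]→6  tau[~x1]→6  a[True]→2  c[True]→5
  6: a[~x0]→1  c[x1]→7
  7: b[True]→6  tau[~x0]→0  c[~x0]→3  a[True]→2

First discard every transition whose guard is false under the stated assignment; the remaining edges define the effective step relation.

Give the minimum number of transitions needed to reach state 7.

Answer: UNREACHABLE

Working:
Breadth-first toward 7:
  Layer 0: {0}
  Layer 1: {2,6}
7 never appears.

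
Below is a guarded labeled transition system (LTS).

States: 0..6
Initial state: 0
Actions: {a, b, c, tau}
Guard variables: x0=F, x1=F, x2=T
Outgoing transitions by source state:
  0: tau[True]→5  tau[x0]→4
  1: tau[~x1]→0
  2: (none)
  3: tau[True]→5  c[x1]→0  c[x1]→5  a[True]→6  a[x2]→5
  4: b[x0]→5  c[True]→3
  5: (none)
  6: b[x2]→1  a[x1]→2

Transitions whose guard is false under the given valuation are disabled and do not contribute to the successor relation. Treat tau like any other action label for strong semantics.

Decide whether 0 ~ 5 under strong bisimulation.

Answer: NOT BISIMILAR

Trace:
Compute ~ classes (split until stable):
  round 0: {{0,1,2,3,4,5,6}}
  round 1: {{0,1},{2,5},{3},{4},{6}}
  round 2: {{0},{1},{2,5},{3},{4},{6}}
stable after 3 split(s): 6 block(s)
[0]={0}  [5]={2,5}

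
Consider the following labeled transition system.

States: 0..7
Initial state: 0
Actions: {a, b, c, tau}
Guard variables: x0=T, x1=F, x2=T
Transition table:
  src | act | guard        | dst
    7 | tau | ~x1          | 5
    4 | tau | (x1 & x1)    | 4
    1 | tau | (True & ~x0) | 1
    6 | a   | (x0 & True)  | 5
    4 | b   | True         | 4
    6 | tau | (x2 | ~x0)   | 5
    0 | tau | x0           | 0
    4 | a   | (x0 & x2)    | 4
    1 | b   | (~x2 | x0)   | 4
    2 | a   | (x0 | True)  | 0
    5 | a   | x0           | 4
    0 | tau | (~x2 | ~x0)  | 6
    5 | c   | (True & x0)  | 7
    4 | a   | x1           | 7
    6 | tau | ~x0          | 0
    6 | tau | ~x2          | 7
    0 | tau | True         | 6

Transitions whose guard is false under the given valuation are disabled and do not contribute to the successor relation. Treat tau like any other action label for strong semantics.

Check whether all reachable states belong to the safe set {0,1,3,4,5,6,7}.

Answer: INVARIANT HOLDS

Analysis:
Allowed set {0,1,3,4,5,6,7}
R = {0,4,5,6,7}
  0: safe
  4: safe
  5: safe
  6: safe
  7: safe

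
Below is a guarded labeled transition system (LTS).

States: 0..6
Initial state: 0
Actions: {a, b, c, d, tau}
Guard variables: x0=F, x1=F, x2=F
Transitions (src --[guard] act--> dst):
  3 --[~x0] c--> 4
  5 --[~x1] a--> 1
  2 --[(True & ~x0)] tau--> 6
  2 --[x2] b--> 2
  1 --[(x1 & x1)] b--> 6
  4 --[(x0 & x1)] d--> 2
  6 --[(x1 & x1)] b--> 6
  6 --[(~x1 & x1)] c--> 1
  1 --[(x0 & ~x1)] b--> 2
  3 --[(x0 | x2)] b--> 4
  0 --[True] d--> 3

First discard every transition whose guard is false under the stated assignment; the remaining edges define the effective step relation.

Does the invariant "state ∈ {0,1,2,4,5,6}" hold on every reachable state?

Safe = {0,1,2,4,5,6}
Reachable = {0,3,4}
  0: ok
  3: VIOLATES
  4: ok
counterexample path to 3: d

Answer: INVARIANT VIOLATED at state 3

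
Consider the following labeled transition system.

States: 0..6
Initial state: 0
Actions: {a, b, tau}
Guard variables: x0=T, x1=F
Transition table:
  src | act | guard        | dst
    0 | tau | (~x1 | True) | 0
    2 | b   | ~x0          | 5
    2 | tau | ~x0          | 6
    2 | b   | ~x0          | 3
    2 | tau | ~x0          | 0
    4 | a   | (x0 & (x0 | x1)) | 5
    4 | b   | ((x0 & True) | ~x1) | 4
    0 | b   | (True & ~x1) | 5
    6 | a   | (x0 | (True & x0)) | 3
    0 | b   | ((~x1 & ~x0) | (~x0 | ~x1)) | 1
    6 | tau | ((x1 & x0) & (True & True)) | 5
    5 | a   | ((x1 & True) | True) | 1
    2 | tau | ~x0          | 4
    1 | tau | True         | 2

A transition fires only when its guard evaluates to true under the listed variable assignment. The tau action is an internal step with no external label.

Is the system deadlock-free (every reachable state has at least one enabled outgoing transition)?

Answer: DEADLOCK at state 2

Trace:
R = {0,1,2,5}
  0: b→1  b→5  tau→0  [3 out]
  1: tau→2  [1 out]
  2: ∅  [deadlock]
  5: a→1  [1 out]
Path to 2: b·tau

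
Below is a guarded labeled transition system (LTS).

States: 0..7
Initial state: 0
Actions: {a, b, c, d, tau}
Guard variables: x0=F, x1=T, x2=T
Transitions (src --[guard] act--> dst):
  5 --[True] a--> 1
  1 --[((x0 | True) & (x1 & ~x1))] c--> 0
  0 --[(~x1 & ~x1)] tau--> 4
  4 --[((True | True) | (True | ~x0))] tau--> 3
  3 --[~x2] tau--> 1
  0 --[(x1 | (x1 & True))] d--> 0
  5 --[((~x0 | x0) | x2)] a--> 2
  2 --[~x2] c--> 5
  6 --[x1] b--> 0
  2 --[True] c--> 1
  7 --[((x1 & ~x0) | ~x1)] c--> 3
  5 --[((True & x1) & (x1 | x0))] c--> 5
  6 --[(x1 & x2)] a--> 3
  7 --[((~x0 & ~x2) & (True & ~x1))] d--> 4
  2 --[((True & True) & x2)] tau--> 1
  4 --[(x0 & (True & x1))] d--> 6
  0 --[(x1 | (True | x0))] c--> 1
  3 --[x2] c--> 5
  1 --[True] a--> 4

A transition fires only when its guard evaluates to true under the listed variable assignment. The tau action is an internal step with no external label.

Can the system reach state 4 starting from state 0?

13 transition(s) survive guard evaluation.
L0 = {0}
L1 = {1}  now seen {0,1}
L2 = {4}  now seen {0,1,4}
L3 = {3}  now seen {0,1,3,4}
L4 = {5}  now seen {0,1,3,4,5}
L5 = {2}  now seen {0,1,2,3,4,5}
Reach set: {0,1,2,3,4,5}
witness 4: c·a

Answer: REACHABLE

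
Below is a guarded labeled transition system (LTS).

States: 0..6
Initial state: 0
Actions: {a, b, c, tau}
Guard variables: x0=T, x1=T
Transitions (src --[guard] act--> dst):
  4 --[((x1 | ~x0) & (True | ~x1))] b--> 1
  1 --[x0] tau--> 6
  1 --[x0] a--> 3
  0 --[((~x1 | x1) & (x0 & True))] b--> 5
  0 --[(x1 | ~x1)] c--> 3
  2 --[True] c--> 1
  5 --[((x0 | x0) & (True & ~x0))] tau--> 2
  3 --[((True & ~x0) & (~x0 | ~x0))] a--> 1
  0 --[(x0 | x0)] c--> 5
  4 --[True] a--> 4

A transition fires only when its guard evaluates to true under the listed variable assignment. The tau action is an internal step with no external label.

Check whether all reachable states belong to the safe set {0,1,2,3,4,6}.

Answer: INVARIANT VIOLATED at state 5

Trace:
Allowed set {0,1,2,3,4,6}
Reachable = {0,3,5}
  0: ok
  3: ok
  5: VIOLATES
counterexample path to 5: b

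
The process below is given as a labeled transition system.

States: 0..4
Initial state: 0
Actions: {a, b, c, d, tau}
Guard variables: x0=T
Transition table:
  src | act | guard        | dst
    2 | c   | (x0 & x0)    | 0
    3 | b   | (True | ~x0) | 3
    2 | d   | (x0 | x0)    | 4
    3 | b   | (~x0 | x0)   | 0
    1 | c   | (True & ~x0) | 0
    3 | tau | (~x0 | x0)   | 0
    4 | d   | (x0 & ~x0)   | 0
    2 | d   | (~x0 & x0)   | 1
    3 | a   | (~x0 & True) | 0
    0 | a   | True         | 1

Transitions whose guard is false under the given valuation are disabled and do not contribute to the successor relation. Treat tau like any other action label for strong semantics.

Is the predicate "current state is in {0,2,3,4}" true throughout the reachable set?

Answer: INVARIANT VIOLATED at state 1

Analysis:
Allowed set {0,2,3,4}
Reach set: {0,1}
  0: ✓
  1: ✗ unsafe
witness against invariant: a → 1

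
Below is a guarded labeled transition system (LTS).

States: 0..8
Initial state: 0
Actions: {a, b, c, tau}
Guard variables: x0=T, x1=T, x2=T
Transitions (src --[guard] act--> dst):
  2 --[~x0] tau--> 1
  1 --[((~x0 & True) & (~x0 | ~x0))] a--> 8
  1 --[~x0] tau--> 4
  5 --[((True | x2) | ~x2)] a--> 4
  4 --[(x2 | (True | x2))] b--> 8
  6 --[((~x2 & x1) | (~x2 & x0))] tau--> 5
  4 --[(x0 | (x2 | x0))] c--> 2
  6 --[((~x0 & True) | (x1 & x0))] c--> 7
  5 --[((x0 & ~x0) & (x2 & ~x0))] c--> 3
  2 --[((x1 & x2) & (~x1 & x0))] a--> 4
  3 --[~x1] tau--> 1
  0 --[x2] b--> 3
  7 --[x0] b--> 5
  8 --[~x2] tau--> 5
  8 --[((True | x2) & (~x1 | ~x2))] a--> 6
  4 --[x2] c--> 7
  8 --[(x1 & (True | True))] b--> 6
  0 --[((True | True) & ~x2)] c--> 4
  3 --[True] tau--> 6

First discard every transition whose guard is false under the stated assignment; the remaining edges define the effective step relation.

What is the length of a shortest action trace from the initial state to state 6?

Answer: 2

Trace:
BFS to 6:
  depth 0: {0}
  depth 1: {3}
  depth 2: {6}
depth(6)=2, e.g. b·tau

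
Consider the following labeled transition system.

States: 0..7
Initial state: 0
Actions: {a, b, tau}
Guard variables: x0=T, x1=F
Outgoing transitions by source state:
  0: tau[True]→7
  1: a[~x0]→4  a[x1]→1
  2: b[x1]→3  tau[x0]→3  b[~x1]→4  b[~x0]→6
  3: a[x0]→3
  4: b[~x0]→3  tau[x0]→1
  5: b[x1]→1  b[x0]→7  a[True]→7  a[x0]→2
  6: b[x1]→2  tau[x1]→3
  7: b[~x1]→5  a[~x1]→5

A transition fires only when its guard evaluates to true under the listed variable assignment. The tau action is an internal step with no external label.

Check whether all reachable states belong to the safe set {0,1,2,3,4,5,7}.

Safe = {0,1,2,3,4,5,7}
Reach set: {0,1,2,3,4,5,7}
  0: ok
  1: ok
  2: ok
  3: ok
  4: ok
  5: ok
  7: ok

Answer: INVARIANT HOLDS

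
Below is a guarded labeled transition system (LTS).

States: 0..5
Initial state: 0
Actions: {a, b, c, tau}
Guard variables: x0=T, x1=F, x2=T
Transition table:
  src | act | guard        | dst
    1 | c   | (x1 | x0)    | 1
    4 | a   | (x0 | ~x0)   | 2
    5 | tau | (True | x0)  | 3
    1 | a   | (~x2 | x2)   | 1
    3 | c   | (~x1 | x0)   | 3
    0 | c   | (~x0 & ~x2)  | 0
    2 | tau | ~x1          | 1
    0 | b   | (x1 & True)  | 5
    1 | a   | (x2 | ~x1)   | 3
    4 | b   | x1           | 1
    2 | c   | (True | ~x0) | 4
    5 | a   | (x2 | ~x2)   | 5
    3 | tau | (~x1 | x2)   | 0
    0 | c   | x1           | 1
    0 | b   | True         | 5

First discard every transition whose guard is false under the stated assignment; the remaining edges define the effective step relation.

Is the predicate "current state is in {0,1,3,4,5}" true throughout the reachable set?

Answer: INVARIANT HOLDS

Working:
Safe = {0,1,3,4,5}
Reach set: {0,3,5}
  0: ✓
  3: ✓
  5: ✓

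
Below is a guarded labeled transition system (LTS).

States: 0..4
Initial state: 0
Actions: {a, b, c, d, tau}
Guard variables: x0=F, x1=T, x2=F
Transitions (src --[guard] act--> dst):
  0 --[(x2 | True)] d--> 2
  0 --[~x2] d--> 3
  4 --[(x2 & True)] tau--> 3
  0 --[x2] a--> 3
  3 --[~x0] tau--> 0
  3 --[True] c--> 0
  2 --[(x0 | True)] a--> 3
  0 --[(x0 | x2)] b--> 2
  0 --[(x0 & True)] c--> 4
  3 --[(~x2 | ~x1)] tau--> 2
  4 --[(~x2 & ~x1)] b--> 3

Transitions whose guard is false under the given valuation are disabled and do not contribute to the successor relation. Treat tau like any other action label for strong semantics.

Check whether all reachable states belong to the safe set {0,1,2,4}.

Answer: INVARIANT VIOLATED at state 3

Working:
Allowed set {0,1,2,4}
R = {0,2,3}
  0: ✓
  2: ✓
  3: outside
reach 3 via d — violates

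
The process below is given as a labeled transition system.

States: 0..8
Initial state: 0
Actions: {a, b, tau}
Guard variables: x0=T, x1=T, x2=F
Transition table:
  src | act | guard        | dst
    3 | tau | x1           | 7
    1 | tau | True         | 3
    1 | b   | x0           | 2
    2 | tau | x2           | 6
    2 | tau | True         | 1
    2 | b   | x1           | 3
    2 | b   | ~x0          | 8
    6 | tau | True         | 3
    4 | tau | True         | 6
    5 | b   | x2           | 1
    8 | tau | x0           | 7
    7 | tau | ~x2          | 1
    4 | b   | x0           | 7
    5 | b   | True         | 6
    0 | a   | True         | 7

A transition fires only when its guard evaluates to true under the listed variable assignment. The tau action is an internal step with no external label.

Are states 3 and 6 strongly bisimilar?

Compute ~ classes (split until stable):
  P[0] = {{0,1,2,3,4,5,6,7,8}}
  P[1] = {{0},{1,2,4},{3,6,7,8},{5}}
  P[2] = {{0},{1},{2},{3,6,8},{4},{5},{7}}
  P[3] = {{0},{1},{2},{3,8},{4},{5},{6},{7}}
8 equivalence class(es) (converged in 4)
class of 3: {3,8}; class of 6: {6}

Answer: NOT BISIMILAR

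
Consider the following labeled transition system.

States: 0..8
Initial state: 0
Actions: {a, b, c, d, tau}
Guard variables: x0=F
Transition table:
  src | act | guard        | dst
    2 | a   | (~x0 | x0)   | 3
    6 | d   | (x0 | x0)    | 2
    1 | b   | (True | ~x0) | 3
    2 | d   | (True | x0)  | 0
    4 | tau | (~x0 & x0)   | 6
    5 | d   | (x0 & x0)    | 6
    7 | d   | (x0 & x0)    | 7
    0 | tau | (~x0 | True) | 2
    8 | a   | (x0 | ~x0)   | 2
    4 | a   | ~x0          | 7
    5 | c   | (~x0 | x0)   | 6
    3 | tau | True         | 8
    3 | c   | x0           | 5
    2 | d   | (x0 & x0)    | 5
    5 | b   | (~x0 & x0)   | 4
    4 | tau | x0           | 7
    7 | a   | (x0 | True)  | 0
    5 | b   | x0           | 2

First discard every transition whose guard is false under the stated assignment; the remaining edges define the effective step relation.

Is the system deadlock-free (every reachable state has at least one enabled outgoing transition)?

R = {0,2,3,8}
  0: tau→2  [deg 1]
  2: a→3  d→0  [deg 2]
  3: tau→8  [deg 1]
  8: a→2  [deg 1]

Answer: DEADLOCK-FREE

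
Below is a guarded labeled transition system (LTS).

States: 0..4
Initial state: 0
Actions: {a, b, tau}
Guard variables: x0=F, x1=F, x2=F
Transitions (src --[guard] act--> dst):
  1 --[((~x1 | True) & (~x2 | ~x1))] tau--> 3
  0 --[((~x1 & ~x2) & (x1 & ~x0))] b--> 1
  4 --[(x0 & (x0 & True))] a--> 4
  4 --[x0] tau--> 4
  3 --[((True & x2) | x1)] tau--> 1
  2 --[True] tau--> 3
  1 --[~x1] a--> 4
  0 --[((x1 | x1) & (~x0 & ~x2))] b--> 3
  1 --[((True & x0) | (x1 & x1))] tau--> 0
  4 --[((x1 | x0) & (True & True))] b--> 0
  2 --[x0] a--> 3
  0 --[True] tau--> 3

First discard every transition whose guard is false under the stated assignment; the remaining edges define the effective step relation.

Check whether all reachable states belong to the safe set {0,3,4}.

Answer: INVARIANT HOLDS

Working:
Safe = {0,3,4}
Reachable = {0,3}
  0: ok
  3: ok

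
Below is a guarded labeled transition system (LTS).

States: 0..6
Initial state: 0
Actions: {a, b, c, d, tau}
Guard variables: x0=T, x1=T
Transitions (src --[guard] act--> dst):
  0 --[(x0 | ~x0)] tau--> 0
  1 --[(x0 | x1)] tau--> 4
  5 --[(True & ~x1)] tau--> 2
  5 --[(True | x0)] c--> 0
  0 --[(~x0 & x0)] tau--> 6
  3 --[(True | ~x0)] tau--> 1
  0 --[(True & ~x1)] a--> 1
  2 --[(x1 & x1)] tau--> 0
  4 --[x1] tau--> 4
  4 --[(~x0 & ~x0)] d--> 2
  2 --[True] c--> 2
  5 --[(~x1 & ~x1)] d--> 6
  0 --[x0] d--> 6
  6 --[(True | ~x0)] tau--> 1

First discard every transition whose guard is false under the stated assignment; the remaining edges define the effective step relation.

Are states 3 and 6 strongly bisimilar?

Answer: BISIMILAR

Trace:
Bisimulation quotient by refinement:
  P[0] = {{0,1,2,3,4,5,6}}
  P[1] = {{0},{1,3,4,6},{2},{5}}
Fixed point at round 2; 4 class(es).
[3]={1,3,4,6}  [6]={1,3,4,6}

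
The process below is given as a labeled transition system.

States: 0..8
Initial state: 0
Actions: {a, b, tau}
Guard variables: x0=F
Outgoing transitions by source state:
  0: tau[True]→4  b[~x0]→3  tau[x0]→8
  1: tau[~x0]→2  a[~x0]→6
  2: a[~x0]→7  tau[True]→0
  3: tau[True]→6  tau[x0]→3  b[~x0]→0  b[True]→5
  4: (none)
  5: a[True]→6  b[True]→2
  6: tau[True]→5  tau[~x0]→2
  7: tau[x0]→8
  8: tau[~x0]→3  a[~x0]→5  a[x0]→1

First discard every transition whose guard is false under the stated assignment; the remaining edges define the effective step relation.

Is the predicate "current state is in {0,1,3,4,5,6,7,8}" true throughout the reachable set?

Allowed set {0,1,3,4,5,6,7,8}
Reachable = {0,2,3,4,5,6,7}
  0: safe
  2: VIOLATES
  3: safe
  4: safe
  5: safe
  6: safe
  7: safe
reach 2 via b·tau·tau — violates

Answer: INVARIANT VIOLATED at state 2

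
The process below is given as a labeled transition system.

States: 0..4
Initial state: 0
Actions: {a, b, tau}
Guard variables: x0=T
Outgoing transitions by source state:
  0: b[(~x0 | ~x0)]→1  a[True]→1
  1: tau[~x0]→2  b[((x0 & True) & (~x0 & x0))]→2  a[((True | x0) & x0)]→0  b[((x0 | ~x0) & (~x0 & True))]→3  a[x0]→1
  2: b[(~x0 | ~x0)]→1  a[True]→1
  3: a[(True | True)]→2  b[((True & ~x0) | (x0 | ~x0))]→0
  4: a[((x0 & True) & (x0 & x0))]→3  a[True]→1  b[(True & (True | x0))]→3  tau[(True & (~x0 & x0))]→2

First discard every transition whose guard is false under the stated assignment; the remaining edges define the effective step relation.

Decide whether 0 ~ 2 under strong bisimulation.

Compute ~ classes (split until stable):
  π0 = {{0,1,2,3,4}}
  π1 = {{0,1,2},{3,4}}
  π2 = {{0,1,2},{3},{4}}
Fixed point at round 3; 3 class(es).
class of 0: {0,1,2}; class of 2: {0,1,2}

Answer: BISIMILAR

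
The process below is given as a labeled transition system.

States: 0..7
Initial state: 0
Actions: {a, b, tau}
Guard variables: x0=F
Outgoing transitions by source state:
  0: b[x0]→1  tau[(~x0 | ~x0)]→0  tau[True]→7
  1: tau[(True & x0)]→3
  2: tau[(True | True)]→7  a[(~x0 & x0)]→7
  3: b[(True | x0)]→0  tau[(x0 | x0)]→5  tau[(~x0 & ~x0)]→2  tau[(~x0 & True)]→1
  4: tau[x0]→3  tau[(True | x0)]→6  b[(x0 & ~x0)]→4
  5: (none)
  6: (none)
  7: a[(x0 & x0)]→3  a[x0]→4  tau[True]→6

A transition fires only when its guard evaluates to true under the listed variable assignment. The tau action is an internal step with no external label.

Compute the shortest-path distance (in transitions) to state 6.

Answer: 2

Working:
Layered search for 6:
  Layer 0: {0}
  Layer 1: {7}
  Layer 2: {6}
depth(6)=2, e.g. tau·tau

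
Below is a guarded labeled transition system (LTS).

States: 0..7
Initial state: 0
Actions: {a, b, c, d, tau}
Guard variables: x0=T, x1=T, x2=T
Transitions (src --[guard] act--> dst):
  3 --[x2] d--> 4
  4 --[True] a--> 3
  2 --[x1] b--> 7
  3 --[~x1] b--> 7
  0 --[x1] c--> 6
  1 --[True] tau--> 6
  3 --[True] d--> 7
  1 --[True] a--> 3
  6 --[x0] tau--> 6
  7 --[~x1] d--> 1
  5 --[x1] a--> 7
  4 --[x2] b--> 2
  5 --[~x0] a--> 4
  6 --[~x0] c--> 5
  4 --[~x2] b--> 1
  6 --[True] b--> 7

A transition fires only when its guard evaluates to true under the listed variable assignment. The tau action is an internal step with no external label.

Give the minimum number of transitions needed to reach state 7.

Answer: 2

Trace:
Layered search for 7:
  L0 = {0}
  L1 = {6}
  L2 = {7}
7 enters at depth 2; path c·b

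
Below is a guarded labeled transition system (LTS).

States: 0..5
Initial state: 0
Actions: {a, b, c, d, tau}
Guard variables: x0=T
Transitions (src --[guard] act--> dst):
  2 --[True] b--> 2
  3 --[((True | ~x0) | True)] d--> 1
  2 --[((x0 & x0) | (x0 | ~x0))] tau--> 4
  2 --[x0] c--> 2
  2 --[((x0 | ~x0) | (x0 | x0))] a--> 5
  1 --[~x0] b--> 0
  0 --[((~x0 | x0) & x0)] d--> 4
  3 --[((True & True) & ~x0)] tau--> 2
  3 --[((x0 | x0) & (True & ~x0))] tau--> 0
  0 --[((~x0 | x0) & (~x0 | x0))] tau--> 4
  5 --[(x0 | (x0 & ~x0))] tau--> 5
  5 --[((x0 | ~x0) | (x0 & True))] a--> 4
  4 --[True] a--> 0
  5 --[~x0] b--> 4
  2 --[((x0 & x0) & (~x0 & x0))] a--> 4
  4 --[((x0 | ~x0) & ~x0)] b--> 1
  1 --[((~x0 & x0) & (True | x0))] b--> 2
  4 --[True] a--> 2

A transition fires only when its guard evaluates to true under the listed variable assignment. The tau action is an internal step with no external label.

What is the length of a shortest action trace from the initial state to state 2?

Answer: 2

Analysis:
BFS to 2:
  depth 0: {0}
  depth 1: {4}
  depth 2: {2}
depth(2)=2, e.g. d·a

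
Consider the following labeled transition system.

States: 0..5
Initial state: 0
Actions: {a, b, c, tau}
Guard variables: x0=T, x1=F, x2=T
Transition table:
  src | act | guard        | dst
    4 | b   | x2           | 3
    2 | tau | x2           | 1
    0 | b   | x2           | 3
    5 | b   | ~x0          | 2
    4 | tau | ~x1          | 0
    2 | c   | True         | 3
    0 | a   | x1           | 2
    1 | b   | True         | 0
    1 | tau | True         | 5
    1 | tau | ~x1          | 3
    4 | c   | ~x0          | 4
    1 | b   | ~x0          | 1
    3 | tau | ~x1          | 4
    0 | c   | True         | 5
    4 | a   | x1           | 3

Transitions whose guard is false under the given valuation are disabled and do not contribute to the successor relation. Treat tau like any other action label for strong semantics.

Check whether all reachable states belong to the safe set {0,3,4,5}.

Safe = {0,3,4,5}
Reach set: {0,3,4,5}
  0: ✓
  3: ✓
  4: ✓
  5: ✓

Answer: INVARIANT HOLDS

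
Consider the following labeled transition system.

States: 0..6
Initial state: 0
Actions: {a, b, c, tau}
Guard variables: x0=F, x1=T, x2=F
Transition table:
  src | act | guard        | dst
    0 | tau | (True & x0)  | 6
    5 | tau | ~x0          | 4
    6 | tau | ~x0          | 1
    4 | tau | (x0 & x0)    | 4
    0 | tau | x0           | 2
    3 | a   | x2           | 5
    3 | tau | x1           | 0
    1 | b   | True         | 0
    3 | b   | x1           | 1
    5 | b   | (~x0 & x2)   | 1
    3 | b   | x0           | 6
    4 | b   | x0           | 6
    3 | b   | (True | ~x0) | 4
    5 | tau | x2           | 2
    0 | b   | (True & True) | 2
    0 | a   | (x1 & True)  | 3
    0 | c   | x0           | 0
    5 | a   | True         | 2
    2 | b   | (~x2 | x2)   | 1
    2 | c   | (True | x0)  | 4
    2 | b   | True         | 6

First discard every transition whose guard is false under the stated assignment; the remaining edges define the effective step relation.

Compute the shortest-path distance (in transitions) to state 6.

Breadth-first toward 6:
  L0 = {0}
  L1 = {2,3}
  L2 = {1,4,6}
first hit 6 at d=2 via b·b

Answer: 2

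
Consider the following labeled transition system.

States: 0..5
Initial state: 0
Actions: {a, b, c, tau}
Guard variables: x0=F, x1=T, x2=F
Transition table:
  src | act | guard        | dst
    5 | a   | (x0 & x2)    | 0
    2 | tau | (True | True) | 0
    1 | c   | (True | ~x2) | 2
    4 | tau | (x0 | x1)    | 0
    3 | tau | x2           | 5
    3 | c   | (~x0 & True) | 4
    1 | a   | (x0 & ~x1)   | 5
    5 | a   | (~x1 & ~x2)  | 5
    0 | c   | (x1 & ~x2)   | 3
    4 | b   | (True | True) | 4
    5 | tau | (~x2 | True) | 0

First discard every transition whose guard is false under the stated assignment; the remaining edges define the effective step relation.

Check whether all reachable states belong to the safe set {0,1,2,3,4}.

Answer: INVARIANT HOLDS

Working:
Allowed set {0,1,2,3,4}
R = {0,3,4}
  0: safe
  3: safe
  4: safe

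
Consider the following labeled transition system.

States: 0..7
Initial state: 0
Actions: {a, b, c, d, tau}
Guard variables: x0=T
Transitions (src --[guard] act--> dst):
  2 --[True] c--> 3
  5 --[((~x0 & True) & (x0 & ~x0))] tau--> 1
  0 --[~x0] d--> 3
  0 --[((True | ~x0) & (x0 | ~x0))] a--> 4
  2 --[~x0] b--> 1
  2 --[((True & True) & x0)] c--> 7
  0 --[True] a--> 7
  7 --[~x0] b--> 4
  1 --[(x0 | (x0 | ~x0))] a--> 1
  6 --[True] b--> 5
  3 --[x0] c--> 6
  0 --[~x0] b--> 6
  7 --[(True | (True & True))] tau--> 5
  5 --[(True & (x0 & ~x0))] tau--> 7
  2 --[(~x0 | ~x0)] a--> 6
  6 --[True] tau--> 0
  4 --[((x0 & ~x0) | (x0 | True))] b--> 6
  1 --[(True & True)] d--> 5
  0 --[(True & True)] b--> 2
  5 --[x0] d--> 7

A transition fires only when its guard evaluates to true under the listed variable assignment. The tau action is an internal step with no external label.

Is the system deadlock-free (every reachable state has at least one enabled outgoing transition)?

R = {0,2,3,4,5,6,7}
  0: a→4  a→7  b→2  [3 out]
  2: c→3  c→7  [2 out]
  3: c→6  [1 out]
  4: b→6  [1 out]
  5: d→7  [1 out]
  6: b→5  tau→0  [2 out]
  7: tau→5  [1 out]

Answer: DEADLOCK-FREE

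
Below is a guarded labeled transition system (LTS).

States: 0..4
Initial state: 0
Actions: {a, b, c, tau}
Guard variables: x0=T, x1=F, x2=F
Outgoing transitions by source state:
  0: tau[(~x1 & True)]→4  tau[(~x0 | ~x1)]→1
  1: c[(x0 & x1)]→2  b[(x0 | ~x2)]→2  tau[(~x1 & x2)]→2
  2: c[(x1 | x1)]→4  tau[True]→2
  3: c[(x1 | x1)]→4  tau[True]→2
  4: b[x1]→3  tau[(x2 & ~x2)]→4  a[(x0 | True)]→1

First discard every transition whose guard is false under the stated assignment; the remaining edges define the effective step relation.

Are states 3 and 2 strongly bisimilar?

Answer: BISIMILAR

Working:
Bisimulation quotient by refinement:
  π0 = {{0,1,2,3,4}}
  π1 = {{0,2,3},{1},{4}}
  π2 = {{0},{1},{2,3},{4}}
stable after 3 split(s): 4 block(s)
[3]={2,3}  [2]={2,3}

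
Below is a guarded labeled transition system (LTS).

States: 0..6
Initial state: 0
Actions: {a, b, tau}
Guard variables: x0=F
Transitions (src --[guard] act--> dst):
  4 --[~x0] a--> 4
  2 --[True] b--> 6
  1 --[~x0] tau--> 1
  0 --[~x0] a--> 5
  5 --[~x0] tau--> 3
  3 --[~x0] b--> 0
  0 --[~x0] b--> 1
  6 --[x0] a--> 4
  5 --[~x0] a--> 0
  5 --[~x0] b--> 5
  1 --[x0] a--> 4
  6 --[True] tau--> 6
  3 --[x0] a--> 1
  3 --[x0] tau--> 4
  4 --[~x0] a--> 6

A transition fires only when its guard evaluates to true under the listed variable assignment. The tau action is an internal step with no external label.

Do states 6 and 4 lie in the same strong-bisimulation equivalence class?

Refine partition for ~:
  π0 = {{0,1,2,3,4,5,6}}
  π1 = {{0},{1,6},{2,3},{4},{5}}
  π2 = {{0},{1,6},{2},{3},{4},{5}}
stable after 3 split(s): 6 block(s)
class of 6: {1,6}; class of 4: {4}

Answer: NOT BISIMILAR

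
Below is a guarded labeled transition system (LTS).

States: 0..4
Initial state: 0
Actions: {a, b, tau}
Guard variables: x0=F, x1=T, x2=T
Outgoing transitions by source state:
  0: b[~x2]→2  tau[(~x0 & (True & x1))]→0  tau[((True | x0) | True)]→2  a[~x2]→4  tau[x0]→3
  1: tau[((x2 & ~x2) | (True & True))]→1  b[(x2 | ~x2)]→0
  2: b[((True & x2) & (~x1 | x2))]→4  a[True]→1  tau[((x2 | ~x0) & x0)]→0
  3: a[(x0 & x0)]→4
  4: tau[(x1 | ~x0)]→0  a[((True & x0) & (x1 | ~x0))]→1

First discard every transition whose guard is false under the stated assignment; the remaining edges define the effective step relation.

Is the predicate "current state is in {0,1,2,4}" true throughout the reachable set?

Safe = {0,1,2,4}
R = {0,1,2,4}
  0: safe
  1: safe
  2: safe
  4: safe

Answer: INVARIANT HOLDS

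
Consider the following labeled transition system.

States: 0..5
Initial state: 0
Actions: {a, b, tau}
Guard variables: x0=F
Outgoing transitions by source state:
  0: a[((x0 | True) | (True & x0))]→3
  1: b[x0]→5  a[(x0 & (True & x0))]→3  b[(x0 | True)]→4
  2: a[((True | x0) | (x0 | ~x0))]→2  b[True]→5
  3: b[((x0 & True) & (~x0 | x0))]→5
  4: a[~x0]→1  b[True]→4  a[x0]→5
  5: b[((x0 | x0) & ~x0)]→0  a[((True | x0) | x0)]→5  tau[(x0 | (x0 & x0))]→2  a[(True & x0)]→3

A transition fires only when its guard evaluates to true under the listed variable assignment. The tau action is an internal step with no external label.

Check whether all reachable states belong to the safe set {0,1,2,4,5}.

Answer: INVARIANT VIOLATED at state 3

Trace:
Safe = {0,1,2,4,5}
Reachable = {0,3}
  0: ok
  3: outside
counterexample path to 3: a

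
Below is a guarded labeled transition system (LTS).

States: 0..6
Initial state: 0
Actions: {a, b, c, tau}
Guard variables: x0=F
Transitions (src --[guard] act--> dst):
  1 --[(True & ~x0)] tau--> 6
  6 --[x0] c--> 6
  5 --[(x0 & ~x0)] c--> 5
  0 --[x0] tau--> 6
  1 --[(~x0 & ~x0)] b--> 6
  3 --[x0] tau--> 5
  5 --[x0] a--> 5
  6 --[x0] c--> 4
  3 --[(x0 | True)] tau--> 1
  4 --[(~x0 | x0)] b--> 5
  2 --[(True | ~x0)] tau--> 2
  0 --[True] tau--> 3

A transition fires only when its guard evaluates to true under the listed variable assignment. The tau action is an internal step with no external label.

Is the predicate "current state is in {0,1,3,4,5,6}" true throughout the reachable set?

Answer: INVARIANT HOLDS

Analysis:
Safe = {0,1,3,4,5,6}
Reachable = {0,1,3,6}
  0: safe
  1: safe
  3: safe
  6: safe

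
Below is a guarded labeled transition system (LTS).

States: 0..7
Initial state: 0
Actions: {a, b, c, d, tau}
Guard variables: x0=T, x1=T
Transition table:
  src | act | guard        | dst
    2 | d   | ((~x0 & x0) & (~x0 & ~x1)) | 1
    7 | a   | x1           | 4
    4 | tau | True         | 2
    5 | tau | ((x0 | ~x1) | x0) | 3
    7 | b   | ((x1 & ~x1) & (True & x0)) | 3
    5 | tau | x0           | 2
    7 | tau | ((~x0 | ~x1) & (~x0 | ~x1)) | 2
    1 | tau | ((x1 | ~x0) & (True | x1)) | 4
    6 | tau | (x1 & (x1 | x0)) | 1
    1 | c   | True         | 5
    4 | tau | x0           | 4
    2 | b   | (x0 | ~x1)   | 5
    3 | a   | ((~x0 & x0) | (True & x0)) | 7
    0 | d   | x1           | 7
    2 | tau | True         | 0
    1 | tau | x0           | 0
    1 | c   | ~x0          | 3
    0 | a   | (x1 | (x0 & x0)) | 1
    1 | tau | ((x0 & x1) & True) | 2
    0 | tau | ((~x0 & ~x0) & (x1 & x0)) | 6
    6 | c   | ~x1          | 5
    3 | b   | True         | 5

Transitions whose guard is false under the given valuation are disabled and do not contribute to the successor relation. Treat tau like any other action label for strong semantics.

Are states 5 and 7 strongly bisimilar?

Compute ~ classes (split until stable):
  P[0] = {{0,1,2,3,4,5,6,7}}
  P[1] = {{0},{1},{2},{3},{4,5,6},{7}}
  P[2] = {{0},{1},{2},{3},{4},{5},{6},{7}}
stable after 3 split(s): 8 block(s)
[5]={5}  [7]={7}

Answer: NOT BISIMILAR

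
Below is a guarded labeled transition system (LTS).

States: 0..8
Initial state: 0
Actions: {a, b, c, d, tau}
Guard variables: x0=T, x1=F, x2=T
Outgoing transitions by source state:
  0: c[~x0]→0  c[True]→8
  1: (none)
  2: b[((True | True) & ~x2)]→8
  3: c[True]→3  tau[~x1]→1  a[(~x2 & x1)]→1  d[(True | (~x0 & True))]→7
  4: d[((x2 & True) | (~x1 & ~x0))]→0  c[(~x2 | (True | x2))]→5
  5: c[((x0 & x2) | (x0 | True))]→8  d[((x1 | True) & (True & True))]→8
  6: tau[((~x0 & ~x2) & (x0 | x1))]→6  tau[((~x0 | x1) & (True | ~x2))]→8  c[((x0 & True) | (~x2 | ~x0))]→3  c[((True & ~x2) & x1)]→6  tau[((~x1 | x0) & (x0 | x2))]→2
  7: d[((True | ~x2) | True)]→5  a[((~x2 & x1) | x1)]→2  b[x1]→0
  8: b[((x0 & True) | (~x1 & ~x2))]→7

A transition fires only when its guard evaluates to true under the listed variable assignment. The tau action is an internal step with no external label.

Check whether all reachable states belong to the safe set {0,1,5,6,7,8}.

Inv-set: {0,1,5,6,7,8}
Reach set: {0,5,7,8}
  0: safe
  5: safe
  7: safe
  8: safe

Answer: INVARIANT HOLDS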